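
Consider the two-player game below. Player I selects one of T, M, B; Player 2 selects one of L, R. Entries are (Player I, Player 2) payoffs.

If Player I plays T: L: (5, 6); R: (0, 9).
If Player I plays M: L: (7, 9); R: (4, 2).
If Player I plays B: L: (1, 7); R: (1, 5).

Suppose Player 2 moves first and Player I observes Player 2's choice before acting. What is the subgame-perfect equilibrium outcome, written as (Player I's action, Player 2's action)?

(M, L)

Solve by backward induction (Player 2 leads).
- L: BR = M, leader payoff 9.
- R: BR = M, leader payoff 2.
Player 2's induced payoffs are 9, 2, so Player 2 commits to L. Subgame-perfect outcome: (M, L) with payoffs (7, 9).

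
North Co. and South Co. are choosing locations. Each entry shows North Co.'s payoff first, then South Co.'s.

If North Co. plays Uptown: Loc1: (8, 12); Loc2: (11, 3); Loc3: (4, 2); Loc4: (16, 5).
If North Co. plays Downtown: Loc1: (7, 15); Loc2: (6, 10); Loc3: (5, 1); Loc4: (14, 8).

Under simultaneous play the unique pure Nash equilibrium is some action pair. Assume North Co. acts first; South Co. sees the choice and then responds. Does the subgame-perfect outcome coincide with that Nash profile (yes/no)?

yes

South Co. best-responds to each possible North Co. move:
- Uptown: South Co. compares 12, 3, 2, 5 and picks Loc1; North Co. would get 8.
- Downtown: South Co. compares 15, 10, 1, 8 and picks Loc1; North Co. would get 7.
Among 8, 7, the best is 8 at Uptown. Subgame-perfect outcome: (Uptown, Loc1) with payoffs (8, 12).
For the simultaneous game, intersect best replies.
North Co.'s best replies: Loc1→Uptown; Loc2→Uptown; Loc3→Downtown; Loc4→Uptown.
South Co.'s best replies: Uptown→Loc1; Downtown→Loc1.
The unique mutual best reply is (Uptown, Loc1), giving (8, 12).
Sequential outcome (Uptown, Loc1) coincides with the Nash profile (Uptown, Loc1).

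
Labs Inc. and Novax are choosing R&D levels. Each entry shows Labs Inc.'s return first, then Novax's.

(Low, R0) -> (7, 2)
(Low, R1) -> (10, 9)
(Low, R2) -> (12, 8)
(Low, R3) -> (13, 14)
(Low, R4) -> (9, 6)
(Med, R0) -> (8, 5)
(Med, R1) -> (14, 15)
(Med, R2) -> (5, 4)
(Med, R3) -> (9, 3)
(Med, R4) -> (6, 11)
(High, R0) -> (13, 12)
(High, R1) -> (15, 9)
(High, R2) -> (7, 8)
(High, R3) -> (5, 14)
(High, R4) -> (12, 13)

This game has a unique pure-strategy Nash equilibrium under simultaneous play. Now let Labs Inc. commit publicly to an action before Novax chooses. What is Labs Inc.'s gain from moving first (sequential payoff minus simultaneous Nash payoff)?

1

Work backward from Novax's decision.
- Low → Novax plays R3 (best of 2, 9, 8, 14, 6); Labs Inc. gets 13.
- Med → Novax plays R1 (best of 5, 15, 4, 3, 11); Labs Inc. gets 14.
- High → Novax plays R3 (best of 12, 9, 8, 14, 13); Labs Inc. gets 5.
Maximizing over 13, 14, 5, Labs Inc. chooses Med. Subgame-perfect outcome: (Med, R1) with payoffs (14, 15).
For the simultaneous game, intersect best replies.
Labs Inc.'s best replies: R0→High; R1→High; R2→Low; R3→Low; R4→High.
Novax's best replies: Low→R3; Med→R1; High→R3.
The unique mutual best reply is (Low, R3), giving (13, 14).
Labs Inc.'s commitment gain: 14 − 13 = 1.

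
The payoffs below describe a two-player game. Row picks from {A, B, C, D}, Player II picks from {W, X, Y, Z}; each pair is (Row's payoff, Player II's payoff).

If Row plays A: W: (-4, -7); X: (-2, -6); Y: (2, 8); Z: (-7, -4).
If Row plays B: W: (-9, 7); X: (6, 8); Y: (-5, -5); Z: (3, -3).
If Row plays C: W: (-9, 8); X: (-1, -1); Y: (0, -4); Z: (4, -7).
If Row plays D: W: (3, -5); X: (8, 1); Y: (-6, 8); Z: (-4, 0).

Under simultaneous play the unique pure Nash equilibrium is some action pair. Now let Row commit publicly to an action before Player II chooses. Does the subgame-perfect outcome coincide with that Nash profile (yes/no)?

no

Work backward from Player II's decision.
- A → Player II plays Y (best of -7, -6, 8, -4); Row gets 2.
- B → Player II plays X (best of 7, 8, -5, -3); Row gets 6.
- C → Player II plays W (best of 8, -1, -4, -7); Row gets -9.
- D → Player II plays Y (best of -5, 1, 8, 0); Row gets -6.
Row's induced payoffs are 2, 6, -9, -6, so Row commits to B. Subgame-perfect outcome: (B, X) with payoffs (6, 8).
For the simultaneous game, intersect best replies.
Row's best replies: W→D; X→D; Y→A; Z→C.
Player II's best replies: A→Y; B→X; C→W; D→Y.
Only (A, Y) has each player best-responding; Nash payoffs (2, 8).
Sequential outcome (B, X) differs from the Nash profile (A, Y).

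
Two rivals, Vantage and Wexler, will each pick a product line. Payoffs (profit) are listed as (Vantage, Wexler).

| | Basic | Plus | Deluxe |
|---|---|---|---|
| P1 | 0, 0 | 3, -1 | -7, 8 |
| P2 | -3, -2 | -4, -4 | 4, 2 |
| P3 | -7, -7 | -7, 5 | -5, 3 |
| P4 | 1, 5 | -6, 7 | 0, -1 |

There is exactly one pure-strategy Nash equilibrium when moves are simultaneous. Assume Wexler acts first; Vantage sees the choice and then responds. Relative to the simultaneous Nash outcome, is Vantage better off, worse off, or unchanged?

worse off

Vantage best-responds to each possible Wexler move:
- Basic → Vantage plays P4 (best of 0, -3, -7, 1); Wexler gets 5.
- Plus → Vantage plays P1 (best of 3, -4, -7, -6); Wexler gets -1.
- Deluxe → Vantage plays P2 (best of -7, 4, -5, 0); Wexler gets 2.
Among 5, -1, 2, the best is 5 at Basic. Subgame-perfect outcome: (P4, Basic) with payoffs (1, 5).
Under simultaneous play:
Vantage's best replies: Basic→P4; Plus→P1; Deluxe→P2.
Wexler's best replies: P1→Deluxe; P2→Deluxe; P3→Plus; P4→Plus.
The unique mutual best reply is (P2, Deluxe), giving (4, 2).
Vantage earns 1 sequentially versus 4 at the Nash outcome: worse off.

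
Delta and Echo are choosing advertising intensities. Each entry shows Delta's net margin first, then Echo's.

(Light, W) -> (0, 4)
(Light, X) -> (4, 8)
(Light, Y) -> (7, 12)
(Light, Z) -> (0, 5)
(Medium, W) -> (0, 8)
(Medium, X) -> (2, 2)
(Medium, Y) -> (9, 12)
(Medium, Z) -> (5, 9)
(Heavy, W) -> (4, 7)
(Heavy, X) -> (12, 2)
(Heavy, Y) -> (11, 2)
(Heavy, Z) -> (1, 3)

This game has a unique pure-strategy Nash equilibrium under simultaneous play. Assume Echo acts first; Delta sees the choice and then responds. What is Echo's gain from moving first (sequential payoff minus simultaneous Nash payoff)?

Delta best-responds to each possible Echo move:
- W: BR = Heavy, leader payoff 7.
- X: BR = Heavy, leader payoff 2.
- Y: BR = Heavy, leader payoff 2.
- Z: BR = Medium, leader payoff 9.
Maximizing over 7, 2, 2, 9, Echo chooses Z. Subgame-perfect outcome: (Medium, Z) with payoffs (5, 9).
For the simultaneous game, intersect best replies.
Delta's best replies: W→Heavy; X→Heavy; Y→Heavy; Z→Medium.
Echo's best replies: Light→Y; Medium→Y; Heavy→W.
The unique mutual best reply is (Heavy, W), giving (4, 7).
Echo's commitment gain: 9 − 7 = 2.

2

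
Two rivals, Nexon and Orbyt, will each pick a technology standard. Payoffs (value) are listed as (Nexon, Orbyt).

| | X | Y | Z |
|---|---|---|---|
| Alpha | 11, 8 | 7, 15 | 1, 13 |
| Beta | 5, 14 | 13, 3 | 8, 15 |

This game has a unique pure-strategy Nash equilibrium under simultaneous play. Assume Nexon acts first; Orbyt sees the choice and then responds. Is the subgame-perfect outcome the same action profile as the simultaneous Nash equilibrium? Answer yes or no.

Work backward from Orbyt's decision.
- Alpha → Orbyt plays Y (best of 8, 15, 13); Nexon gets 7.
- Beta → Orbyt plays Z (best of 14, 3, 15); Nexon gets 8.
Maximizing over 7, 8, Nexon chooses Beta. Subgame-perfect outcome: (Beta, Z) with payoffs (8, 15).
Now find the simultaneous Nash equilibrium.
Nexon's best replies: X→Alpha; Y→Beta; Z→Beta.
Orbyt's best replies: Alpha→Y; Beta→Z.
Only (Beta, Z) has each player best-responding; Nash payoffs (8, 15).
Sequential outcome (Beta, Z) coincides with the Nash profile (Beta, Z).

yes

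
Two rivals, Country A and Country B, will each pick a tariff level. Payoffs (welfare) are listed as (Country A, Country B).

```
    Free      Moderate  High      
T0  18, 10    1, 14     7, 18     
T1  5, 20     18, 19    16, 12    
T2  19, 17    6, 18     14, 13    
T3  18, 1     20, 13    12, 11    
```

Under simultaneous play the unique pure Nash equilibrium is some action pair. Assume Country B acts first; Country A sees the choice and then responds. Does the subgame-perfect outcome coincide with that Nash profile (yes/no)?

Backward induction with Country B moving first.
- Free: Country A compares 18, 5, 19, 18 and picks T2; Country B would get 17.
- Moderate: Country A compares 1, 18, 6, 20 and picks T3; Country B would get 13.
- High: Country A compares 7, 16, 14, 12 and picks T1; Country B would get 12.
Maximizing over 17, 13, 12, Country B chooses Free. Subgame-perfect outcome: (T2, Free) with payoffs (19, 17).
For the simultaneous game, intersect best replies.
Country A's best replies: Free→T2; Moderate→T3; High→T1.
Country B's best replies: T0→High; T1→Free; T2→Moderate; T3→Moderate.
Only (T3, Moderate) has each player best-responding; Nash payoffs (20, 13).
Sequential outcome (T2, Free) differs from the Nash profile (T3, Moderate).

no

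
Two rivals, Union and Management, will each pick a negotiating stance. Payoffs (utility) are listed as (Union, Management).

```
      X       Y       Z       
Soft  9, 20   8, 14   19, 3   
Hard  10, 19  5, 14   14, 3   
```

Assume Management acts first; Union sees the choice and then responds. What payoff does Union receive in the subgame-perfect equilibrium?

Work backward from Union's decision.
- X → Union plays Hard (best of 9, 10); Management gets 19.
- Y → Union plays Soft (best of 8, 5); Management gets 14.
- Z → Union plays Soft (best of 19, 14); Management gets 3.
Management's induced payoffs are 19, 14, 3, so Management commits to X. Subgame-perfect outcome: (Hard, X) with payoffs (10, 19).

10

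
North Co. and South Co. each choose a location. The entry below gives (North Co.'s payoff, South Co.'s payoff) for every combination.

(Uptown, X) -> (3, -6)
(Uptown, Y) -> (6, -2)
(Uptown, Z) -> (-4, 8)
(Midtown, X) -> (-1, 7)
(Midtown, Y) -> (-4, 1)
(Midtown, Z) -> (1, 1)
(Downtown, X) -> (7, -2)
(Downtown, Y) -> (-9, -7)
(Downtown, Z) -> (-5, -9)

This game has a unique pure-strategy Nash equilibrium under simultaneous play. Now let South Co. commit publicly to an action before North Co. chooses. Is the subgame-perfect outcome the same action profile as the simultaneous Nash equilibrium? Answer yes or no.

Backward induction with South Co. moving first.
- X: BR = Downtown, leader payoff -2.
- Y: BR = Uptown, leader payoff -2.
- Z: BR = Midtown, leader payoff 1.
South Co.'s induced payoffs are -2, -2, 1, so South Co. commits to Z. Subgame-perfect outcome: (Midtown, Z) with payoffs (1, 1).
For the simultaneous game, intersect best replies.
North Co.'s best replies: X→Downtown; Y→Uptown; Z→Midtown.
South Co.'s best replies: Uptown→Z; Midtown→X; Downtown→X.
The unique mutual best reply is (Downtown, X), giving (7, -2).
Sequential outcome (Midtown, Z) differs from the Nash profile (Downtown, X).

no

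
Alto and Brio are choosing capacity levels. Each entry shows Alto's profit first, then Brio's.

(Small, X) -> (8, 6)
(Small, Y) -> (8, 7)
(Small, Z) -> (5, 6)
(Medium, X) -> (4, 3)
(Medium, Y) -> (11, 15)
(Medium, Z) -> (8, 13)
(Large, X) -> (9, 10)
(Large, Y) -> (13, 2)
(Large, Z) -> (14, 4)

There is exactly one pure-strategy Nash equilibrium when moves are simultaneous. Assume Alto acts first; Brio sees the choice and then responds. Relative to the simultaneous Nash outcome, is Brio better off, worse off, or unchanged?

Backward induction with Alto moving first.
- Small: BR = Y, leader payoff 8.
- Medium: BR = Y, leader payoff 11.
- Large: BR = X, leader payoff 9.
Among 8, 11, 9, the best is 11 at Medium. Subgame-perfect outcome: (Medium, Y) with payoffs (11, 15).
Now find the simultaneous Nash equilibrium.
Alto's best replies: X→Large; Y→Large; Z→Large.
Brio's best replies: Small→Y; Medium→Y; Large→X.
Only (Large, X) has each player best-responding; Nash payoffs (9, 10).
Brio earns 15 sequentially versus 10 at the Nash outcome: better off.

better off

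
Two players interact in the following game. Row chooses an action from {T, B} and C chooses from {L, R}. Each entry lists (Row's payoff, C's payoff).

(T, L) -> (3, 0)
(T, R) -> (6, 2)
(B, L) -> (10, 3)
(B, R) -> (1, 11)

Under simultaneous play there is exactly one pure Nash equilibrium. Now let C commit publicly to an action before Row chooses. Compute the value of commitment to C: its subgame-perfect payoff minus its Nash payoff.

Backward induction with C moving first.
- L: BR = B, leader payoff 3.
- R: BR = T, leader payoff 2.
Maximizing over 3, 2, C chooses L. Subgame-perfect outcome: (B, L) with payoffs (10, 3).
Under simultaneous play:
Row's best replies: L→B; R→T.
C's best replies: T→R; B→R.
The unique mutual best reply is (T, R), giving (6, 2).
C's commitment gain: 3 − 2 = 1.

1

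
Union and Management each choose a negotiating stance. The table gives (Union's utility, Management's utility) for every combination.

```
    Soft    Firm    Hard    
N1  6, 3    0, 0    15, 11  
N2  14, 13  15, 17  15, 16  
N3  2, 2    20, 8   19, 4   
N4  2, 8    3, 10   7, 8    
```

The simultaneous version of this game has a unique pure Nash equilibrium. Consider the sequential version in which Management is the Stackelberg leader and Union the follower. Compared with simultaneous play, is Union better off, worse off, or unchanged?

Backward induction with Management moving first.
- Soft: Union compares 6, 14, 2, 2 and picks N2; Management would get 13.
- Firm: Union compares 0, 15, 20, 3 and picks N3; Management would get 8.
- Hard: Union compares 15, 15, 19, 7 and picks N3; Management would get 4.
Management's induced payoffs are 13, 8, 4, so Management commits to Soft. Subgame-perfect outcome: (N2, Soft) with payoffs (14, 13).
Under simultaneous play:
Union's best replies: Soft→N2; Firm→N3; Hard→N3.
Management's best replies: N1→Hard; N2→Firm; N3→Firm; N4→Firm.
Only (N3, Firm) has each player best-responding; Nash payoffs (20, 8).
Union earns 14 sequentially versus 20 at the Nash outcome: worse off.

worse off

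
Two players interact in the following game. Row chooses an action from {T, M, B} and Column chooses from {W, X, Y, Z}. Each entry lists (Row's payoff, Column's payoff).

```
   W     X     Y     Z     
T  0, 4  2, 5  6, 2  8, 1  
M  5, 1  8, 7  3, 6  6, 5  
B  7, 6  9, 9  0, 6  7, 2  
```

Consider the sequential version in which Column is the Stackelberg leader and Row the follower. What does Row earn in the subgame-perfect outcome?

Row best-responds to each possible Column move:
- W: BR = B, leader payoff 6.
- X: BR = B, leader payoff 9.
- Y: BR = T, leader payoff 2.
- Z: BR = T, leader payoff 1.
Maximizing over 6, 9, 2, 1, Column chooses X. Subgame-perfect outcome: (B, X) with payoffs (9, 9).

9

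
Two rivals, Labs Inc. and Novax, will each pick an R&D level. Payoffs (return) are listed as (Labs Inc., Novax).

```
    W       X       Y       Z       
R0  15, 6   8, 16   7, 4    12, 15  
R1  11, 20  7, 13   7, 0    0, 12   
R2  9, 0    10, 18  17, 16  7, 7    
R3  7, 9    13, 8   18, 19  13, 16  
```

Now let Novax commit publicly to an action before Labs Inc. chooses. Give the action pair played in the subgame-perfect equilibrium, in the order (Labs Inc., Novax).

(R3, Y)

Solve by backward induction (Novax leads).
- W: Labs Inc. compares 15, 11, 9, 7 and picks R0; Novax would get 6.
- X: Labs Inc. compares 8, 7, 10, 13 and picks R3; Novax would get 8.
- Y: Labs Inc. compares 7, 7, 17, 18 and picks R3; Novax would get 19.
- Z: Labs Inc. compares 12, 0, 7, 13 and picks R3; Novax would get 16.
Maximizing over 6, 8, 19, 16, Novax chooses Y. Subgame-perfect outcome: (R3, Y) with payoffs (18, 19).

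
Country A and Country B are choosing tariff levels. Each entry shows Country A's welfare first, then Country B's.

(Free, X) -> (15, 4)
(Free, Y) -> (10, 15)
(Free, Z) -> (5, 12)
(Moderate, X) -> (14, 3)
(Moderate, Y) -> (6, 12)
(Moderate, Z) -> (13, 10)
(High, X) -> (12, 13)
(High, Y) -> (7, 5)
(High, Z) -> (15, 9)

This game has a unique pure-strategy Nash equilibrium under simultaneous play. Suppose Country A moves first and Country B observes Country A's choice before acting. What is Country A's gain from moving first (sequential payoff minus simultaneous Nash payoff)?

2

Country B best-responds to each possible Country A move:
- Free: BR = Y, leader payoff 10.
- Moderate: BR = Y, leader payoff 6.
- High: BR = X, leader payoff 12.
Among 10, 6, 12, the best is 12 at High. Subgame-perfect outcome: (High, X) with payoffs (12, 13).
Now find the simultaneous Nash equilibrium.
Country A's best replies: X→Free; Y→Free; Z→High.
Country B's best replies: Free→Y; Moderate→Y; High→X.
Only (Free, Y) has each player best-responding; Nash payoffs (10, 15).
Country A's commitment gain: 12 − 10 = 2.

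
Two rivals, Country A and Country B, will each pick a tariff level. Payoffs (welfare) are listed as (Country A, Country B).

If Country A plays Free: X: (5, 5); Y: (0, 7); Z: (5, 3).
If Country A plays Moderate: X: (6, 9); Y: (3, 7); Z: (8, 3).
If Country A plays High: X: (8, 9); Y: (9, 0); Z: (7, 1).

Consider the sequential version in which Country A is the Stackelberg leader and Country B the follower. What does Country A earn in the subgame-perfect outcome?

Work backward from Country B's decision.
- Free: BR = Y, leader payoff 0.
- Moderate: BR = X, leader payoff 6.
- High: BR = X, leader payoff 8.
Among 0, 6, 8, the best is 8 at High. Subgame-perfect outcome: (High, X) with payoffs (8, 9).

8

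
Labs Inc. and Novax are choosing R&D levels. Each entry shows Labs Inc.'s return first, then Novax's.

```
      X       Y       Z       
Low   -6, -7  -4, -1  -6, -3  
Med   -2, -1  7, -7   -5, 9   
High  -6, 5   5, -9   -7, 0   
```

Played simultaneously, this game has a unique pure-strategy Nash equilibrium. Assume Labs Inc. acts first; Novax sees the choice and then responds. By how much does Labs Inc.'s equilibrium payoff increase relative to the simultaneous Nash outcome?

Work backward from Novax's decision.
- Low → Novax plays Y (best of -7, -1, -3); Labs Inc. gets -4.
- Med → Novax plays Z (best of -1, -7, 9); Labs Inc. gets -5.
- High → Novax plays X (best of 5, -9, 0); Labs Inc. gets -6.
Labs Inc.'s induced payoffs are -4, -5, -6, so Labs Inc. commits to Low. Subgame-perfect outcome: (Low, Y) with payoffs (-4, -1).
Under simultaneous play:
Labs Inc.'s best replies: X→Med; Y→Med; Z→Med.
Novax's best replies: Low→Y; Med→Z; High→X.
Only (Med, Z) has each player best-responding; Nash payoffs (-5, 9).
Labs Inc.'s commitment gain: -4 − -5 = 1.

1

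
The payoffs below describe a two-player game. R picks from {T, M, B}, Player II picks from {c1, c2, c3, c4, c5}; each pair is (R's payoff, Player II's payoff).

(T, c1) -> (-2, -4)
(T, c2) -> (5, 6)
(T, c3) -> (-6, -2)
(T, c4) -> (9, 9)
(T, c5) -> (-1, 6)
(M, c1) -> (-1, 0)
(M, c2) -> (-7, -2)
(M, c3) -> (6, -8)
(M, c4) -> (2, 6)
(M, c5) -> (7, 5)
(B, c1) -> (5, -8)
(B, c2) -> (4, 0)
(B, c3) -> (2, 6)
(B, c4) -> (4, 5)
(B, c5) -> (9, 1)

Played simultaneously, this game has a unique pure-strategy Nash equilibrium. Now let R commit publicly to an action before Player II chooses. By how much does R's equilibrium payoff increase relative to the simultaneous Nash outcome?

Solve by backward induction (R leads).
- T: BR = c4, leader payoff 9.
- M: BR = c4, leader payoff 2.
- B: BR = c3, leader payoff 2.
R's induced payoffs are 9, 2, 2, so R commits to T. Subgame-perfect outcome: (T, c4) with payoffs (9, 9).
For the simultaneous game, intersect best replies.
R's best replies: c1→B; c2→T; c3→M; c4→T; c5→B.
Player II's best replies: T→c4; M→c4; B→c3.
Only (T, c4) has each player best-responding; Nash payoffs (9, 9).
R's commitment gain: 9 − 9 = 0.

0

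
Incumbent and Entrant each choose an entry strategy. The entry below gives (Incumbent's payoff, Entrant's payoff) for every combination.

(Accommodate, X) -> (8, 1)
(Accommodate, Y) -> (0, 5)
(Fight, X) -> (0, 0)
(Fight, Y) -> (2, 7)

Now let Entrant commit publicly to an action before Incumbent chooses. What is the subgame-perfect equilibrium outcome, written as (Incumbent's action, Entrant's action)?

Backward induction with Entrant moving first.
- X → Incumbent plays Accommodate (best of 8, 0); Entrant gets 1.
- Y → Incumbent plays Fight (best of 0, 2); Entrant gets 7.
Entrant's induced payoffs are 1, 7, so Entrant commits to Y. Subgame-perfect outcome: (Fight, Y) with payoffs (2, 7).

(Fight, Y)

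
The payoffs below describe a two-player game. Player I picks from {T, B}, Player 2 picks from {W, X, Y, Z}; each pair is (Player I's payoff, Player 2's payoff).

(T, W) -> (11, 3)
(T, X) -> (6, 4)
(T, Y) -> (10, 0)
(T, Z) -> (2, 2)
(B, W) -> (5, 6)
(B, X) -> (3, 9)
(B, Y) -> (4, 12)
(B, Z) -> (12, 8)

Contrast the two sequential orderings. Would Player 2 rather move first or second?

first

If Player I leads: Player 2's best replies are T→X, B→Y; Player I's induced payoffs 6, 4; outcome (T, X), payoffs (6, 4).
If Player 2 leads: Player I's best replies are W→T, X→T, Y→T, Z→B; Player 2's induced payoffs 3, 4, 0, 8; outcome (B, Z), payoffs (12, 8).
Player 2 gets 8 moving first and 4 moving second, so Player 2 prefers to move first.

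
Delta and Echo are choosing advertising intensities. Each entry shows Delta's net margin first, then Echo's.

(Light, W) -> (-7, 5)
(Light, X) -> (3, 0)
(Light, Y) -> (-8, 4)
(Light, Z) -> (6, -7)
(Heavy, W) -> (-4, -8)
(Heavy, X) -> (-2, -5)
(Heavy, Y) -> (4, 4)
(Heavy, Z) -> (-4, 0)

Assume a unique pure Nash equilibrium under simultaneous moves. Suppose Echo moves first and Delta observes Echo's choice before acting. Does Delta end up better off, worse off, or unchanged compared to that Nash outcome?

unchanged

Backward induction with Echo moving first.
- W: BR = Heavy, leader payoff -8.
- X: BR = Light, leader payoff 0.
- Y: BR = Heavy, leader payoff 4.
- Z: BR = Light, leader payoff -7.
Echo's induced payoffs are -8, 0, 4, -7, so Echo commits to Y. Subgame-perfect outcome: (Heavy, Y) with payoffs (4, 4).
For the simultaneous game, intersect best replies.
Delta's best replies: W→Heavy; X→Light; Y→Heavy; Z→Light.
Echo's best replies: Light→W; Heavy→Y.
Only (Heavy, Y) has each player best-responding; Nash payoffs (4, 4).
Delta earns 4 sequentially versus 4 at the Nash outcome: unchanged.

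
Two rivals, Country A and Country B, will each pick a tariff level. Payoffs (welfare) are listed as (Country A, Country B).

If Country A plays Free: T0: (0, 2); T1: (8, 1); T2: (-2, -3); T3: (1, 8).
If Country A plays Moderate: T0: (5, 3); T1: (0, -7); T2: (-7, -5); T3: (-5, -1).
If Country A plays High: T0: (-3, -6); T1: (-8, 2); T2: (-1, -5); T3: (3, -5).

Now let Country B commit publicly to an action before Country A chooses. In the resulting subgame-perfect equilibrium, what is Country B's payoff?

3

Work backward from Country A's decision.
- T0: BR = Moderate, leader payoff 3.
- T1: BR = Free, leader payoff 1.
- T2: BR = High, leader payoff -5.
- T3: BR = High, leader payoff -5.
Among 3, 1, -5, -5, the best is 3 at T0. Subgame-perfect outcome: (Moderate, T0) with payoffs (5, 3).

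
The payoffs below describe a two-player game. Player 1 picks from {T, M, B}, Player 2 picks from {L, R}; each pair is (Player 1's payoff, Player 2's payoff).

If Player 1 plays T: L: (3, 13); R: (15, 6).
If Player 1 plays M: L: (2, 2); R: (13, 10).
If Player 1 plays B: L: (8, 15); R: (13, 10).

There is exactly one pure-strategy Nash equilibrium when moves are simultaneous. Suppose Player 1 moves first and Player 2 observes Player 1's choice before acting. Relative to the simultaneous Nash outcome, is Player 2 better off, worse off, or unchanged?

worse off

Work backward from Player 2's decision.
- T: BR = L, leader payoff 3.
- M: BR = R, leader payoff 13.
- B: BR = L, leader payoff 8.
Maximizing over 3, 13, 8, Player 1 chooses M. Subgame-perfect outcome: (M, R) with payoffs (13, 10).
Now find the simultaneous Nash equilibrium.
Player 1's best replies: L→B; R→T.
Player 2's best replies: T→L; M→R; B→L.
The unique mutual best reply is (B, L), giving (8, 15).
Player 2 earns 10 sequentially versus 15 at the Nash outcome: worse off.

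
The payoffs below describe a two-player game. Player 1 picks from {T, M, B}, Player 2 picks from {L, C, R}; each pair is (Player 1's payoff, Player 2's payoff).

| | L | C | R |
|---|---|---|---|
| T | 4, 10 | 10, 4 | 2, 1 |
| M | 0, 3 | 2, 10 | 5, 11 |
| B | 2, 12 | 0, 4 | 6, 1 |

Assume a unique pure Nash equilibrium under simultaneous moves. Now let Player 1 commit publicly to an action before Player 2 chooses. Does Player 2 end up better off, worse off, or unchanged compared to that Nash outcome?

better off

Solve by backward induction (Player 1 leads).
- T → Player 2 plays L (best of 10, 4, 1); Player 1 gets 4.
- M → Player 2 plays R (best of 3, 10, 11); Player 1 gets 5.
- B → Player 2 plays L (best of 12, 4, 1); Player 1 gets 2.
Player 1's induced payoffs are 4, 5, 2, so Player 1 commits to M. Subgame-perfect outcome: (M, R) with payoffs (5, 11).
Under simultaneous play:
Player 1's best replies: L→T; C→T; R→B.
Player 2's best replies: T→L; M→R; B→L.
Only (T, L) has each player best-responding; Nash payoffs (4, 10).
Player 2 earns 11 sequentially versus 10 at the Nash outcome: better off.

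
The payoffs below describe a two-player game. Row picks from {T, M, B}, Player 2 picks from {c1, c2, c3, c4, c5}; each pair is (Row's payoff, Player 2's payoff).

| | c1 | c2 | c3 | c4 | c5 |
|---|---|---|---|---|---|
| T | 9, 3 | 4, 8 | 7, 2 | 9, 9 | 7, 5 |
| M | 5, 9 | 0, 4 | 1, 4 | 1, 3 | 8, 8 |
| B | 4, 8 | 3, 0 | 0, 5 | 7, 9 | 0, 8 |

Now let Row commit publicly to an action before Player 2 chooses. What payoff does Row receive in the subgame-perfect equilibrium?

Work backward from Player 2's decision.
- T: BR = c4, leader payoff 9.
- M: BR = c1, leader payoff 5.
- B: BR = c4, leader payoff 7.
Row's induced payoffs are 9, 5, 7, so Row commits to T. Subgame-perfect outcome: (T, c4) with payoffs (9, 9).

9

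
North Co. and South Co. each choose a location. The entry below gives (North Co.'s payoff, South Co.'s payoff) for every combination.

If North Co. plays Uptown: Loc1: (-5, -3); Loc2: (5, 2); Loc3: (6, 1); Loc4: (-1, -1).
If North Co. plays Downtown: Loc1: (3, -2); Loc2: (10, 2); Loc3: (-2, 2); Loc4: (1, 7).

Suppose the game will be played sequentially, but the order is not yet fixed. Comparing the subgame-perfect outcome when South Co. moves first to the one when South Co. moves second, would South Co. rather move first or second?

first

If North Co. leads: South Co.'s best replies are Uptown→Loc2, Downtown→Loc4; North Co.'s induced payoffs 5, 1; outcome (Uptown, Loc2), payoffs (5, 2).
If South Co. leads: North Co.'s best replies are Loc1→Downtown, Loc2→Downtown, Loc3→Uptown, Loc4→Downtown; South Co.'s induced payoffs -2, 2, 1, 7; outcome (Downtown, Loc4), payoffs (1, 7).
South Co. gets 7 moving first and 2 moving second, so South Co. prefers to move first.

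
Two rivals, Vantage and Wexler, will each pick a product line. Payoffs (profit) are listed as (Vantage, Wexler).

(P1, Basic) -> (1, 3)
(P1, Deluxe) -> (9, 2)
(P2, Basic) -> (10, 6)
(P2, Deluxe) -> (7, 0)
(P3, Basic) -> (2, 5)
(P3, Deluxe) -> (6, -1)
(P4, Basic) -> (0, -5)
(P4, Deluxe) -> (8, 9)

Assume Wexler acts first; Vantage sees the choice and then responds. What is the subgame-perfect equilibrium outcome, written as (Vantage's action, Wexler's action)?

(P2, Basic)

Backward induction with Wexler moving first.
- Basic: Vantage compares 1, 10, 2, 0 and picks P2; Wexler would get 6.
- Deluxe: Vantage compares 9, 7, 6, 8 and picks P1; Wexler would get 2.
Wexler's induced payoffs are 6, 2, so Wexler commits to Basic. Subgame-perfect outcome: (P2, Basic) with payoffs (10, 6).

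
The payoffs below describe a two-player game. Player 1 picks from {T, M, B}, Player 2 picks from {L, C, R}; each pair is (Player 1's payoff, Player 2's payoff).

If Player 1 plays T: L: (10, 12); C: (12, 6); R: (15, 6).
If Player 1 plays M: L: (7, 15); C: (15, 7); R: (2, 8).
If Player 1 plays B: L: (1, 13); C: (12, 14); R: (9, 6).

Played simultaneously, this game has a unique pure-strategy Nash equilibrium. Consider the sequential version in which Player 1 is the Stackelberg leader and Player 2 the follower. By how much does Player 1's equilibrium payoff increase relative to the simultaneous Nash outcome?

Solve by backward induction (Player 1 leads).
- T → Player 2 plays L (best of 12, 6, 6); Player 1 gets 10.
- M → Player 2 plays L (best of 15, 7, 8); Player 1 gets 7.
- B → Player 2 plays C (best of 13, 14, 6); Player 1 gets 12.
Among 10, 7, 12, the best is 12 at B. Subgame-perfect outcome: (B, C) with payoffs (12, 14).
Under simultaneous play:
Player 1's best replies: L→T; C→M; R→T.
Player 2's best replies: T→L; M→L; B→C.
The unique mutual best reply is (T, L), giving (10, 12).
Player 1's commitment gain: 12 − 10 = 2.

2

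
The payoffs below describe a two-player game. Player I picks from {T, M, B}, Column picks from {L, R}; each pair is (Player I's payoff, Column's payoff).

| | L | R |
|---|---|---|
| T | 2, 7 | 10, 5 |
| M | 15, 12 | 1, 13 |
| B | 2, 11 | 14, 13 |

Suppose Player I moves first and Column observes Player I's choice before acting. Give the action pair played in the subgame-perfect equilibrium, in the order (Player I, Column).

(B, R)

Column best-responds to each possible Player I move:
- T → Column plays L (best of 7, 5); Player I gets 2.
- M → Column plays R (best of 12, 13); Player I gets 1.
- B → Column plays R (best of 11, 13); Player I gets 14.
Player I's induced payoffs are 2, 1, 14, so Player I commits to B. Subgame-perfect outcome: (B, R) with payoffs (14, 13).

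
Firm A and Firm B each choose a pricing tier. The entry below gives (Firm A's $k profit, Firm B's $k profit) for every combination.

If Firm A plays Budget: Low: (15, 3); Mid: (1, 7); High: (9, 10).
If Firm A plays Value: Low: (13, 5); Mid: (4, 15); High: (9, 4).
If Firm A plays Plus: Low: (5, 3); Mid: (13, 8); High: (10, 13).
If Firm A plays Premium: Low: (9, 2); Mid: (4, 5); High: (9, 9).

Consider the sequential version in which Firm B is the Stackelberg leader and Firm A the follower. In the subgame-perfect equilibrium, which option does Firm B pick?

High

Firm A best-responds to each possible Firm B move:
- Low: BR = Budget, leader payoff 3.
- Mid: BR = Plus, leader payoff 8.
- High: BR = Plus, leader payoff 13.
Firm B's induced payoffs are 3, 8, 13, so Firm B commits to High. Subgame-perfect outcome: (Plus, High) with payoffs (10, 13).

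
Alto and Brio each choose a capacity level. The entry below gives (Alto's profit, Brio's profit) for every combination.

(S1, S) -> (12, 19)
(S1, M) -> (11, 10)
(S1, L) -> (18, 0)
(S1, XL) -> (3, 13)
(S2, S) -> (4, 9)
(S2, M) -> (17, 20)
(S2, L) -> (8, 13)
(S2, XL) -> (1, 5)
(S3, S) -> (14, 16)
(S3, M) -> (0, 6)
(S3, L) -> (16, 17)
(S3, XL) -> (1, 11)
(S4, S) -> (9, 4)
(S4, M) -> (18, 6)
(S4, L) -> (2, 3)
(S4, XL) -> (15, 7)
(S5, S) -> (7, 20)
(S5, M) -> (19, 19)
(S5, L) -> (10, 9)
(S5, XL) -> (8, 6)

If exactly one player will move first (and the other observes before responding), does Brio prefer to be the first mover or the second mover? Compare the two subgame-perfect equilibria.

second

If Alto leads: Brio's best replies are S1→S, S2→M, S3→L, S4→XL, S5→S; Alto's induced payoffs 12, 17, 16, 15, 7; outcome (S2, M), payoffs (17, 20).
If Brio leads: Alto's best replies are S→S3, M→S5, L→S1, XL→S4; Brio's induced payoffs 16, 19, 0, 7; outcome (S5, M), payoffs (19, 19).
Brio gets 19 moving first and 20 moving second, so Brio prefers to move second.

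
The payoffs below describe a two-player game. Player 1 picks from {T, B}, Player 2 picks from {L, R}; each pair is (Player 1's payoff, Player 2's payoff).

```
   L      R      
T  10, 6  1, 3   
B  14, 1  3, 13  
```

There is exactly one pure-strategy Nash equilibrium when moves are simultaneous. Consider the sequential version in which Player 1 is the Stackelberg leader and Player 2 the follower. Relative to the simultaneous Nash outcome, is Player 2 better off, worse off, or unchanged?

Player 2 best-responds to each possible Player 1 move:
- T → Player 2 plays L (best of 6, 3); Player 1 gets 10.
- B → Player 2 plays R (best of 1, 13); Player 1 gets 3.
Player 1's induced payoffs are 10, 3, so Player 1 commits to T. Subgame-perfect outcome: (T, L) with payoffs (10, 6).
Now find the simultaneous Nash equilibrium.
Player 1's best replies: L→B; R→B.
Player 2's best replies: T→L; B→R.
The unique mutual best reply is (B, R), giving (3, 13).
Player 2 earns 6 sequentially versus 13 at the Nash outcome: worse off.

worse off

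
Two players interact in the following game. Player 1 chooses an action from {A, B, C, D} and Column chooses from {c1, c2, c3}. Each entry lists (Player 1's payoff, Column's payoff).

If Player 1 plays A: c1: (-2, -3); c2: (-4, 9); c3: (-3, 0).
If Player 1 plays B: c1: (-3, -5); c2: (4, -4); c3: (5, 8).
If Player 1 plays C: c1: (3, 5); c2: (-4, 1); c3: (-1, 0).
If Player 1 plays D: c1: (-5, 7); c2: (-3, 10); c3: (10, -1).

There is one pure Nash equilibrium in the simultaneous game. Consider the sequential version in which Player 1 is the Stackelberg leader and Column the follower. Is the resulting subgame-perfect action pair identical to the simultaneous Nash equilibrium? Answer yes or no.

Work backward from Column's decision.
- A: Column compares -3, 9, 0 and picks c2; Player 1 would get -4.
- B: Column compares -5, -4, 8 and picks c3; Player 1 would get 5.
- C: Column compares 5, 1, 0 and picks c1; Player 1 would get 3.
- D: Column compares 7, 10, -1 and picks c2; Player 1 would get -3.
Among -4, 5, 3, -3, the best is 5 at B. Subgame-perfect outcome: (B, c3) with payoffs (5, 8).
Under simultaneous play:
Player 1's best replies: c1→C; c2→B; c3→D.
Column's best replies: A→c2; B→c3; C→c1; D→c2.
Only (C, c1) has each player best-responding; Nash payoffs (3, 5).
Sequential outcome (B, c3) differs from the Nash profile (C, c1).

no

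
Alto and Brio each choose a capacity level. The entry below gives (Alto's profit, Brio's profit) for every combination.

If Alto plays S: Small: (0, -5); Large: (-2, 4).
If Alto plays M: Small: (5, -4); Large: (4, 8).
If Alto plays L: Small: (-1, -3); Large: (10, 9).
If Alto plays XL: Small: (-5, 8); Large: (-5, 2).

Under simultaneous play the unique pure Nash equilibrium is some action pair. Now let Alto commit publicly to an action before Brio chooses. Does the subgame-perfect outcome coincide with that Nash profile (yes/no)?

Solve by backward induction (Alto leads).
- S → Brio plays Large (best of -5, 4); Alto gets -2.
- M → Brio plays Large (best of -4, 8); Alto gets 4.
- L → Brio plays Large (best of -3, 9); Alto gets 10.
- XL → Brio plays Small (best of 8, 2); Alto gets -5.
Alto's induced payoffs are -2, 4, 10, -5, so Alto commits to L. Subgame-perfect outcome: (L, Large) with payoffs (10, 9).
For the simultaneous game, intersect best replies.
Alto's best replies: Small→M; Large→L.
Brio's best replies: S→Large; M→Large; L→Large; XL→Small.
Only (L, Large) has each player best-responding; Nash payoffs (10, 9).
Sequential outcome (L, Large) coincides with the Nash profile (L, Large).

yes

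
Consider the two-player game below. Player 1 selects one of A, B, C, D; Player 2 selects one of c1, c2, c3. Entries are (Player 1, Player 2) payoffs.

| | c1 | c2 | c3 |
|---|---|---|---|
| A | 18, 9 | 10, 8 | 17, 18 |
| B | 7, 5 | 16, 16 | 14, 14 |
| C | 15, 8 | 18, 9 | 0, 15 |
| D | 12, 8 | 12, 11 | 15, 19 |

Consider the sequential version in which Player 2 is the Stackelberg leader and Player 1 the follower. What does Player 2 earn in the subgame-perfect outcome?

Backward induction with Player 2 moving first.
- c1: Player 1 compares 18, 7, 15, 12 and picks A; Player 2 would get 9.
- c2: Player 1 compares 10, 16, 18, 12 and picks C; Player 2 would get 9.
- c3: Player 1 compares 17, 14, 0, 15 and picks A; Player 2 would get 18.
Maximizing over 9, 9, 18, Player 2 chooses c3. Subgame-perfect outcome: (A, c3) with payoffs (17, 18).

18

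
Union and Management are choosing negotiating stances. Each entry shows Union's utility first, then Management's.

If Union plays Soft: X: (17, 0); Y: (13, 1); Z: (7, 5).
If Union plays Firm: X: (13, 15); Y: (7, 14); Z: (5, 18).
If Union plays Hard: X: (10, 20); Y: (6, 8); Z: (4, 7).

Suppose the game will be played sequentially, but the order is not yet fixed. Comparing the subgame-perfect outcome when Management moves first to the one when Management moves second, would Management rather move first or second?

If Union leads: Management's best replies are Soft→Z, Firm→Z, Hard→X; Union's induced payoffs 7, 5, 10; outcome (Hard, X), payoffs (10, 20).
If Management leads: Union's best replies are X→Soft, Y→Soft, Z→Soft; Management's induced payoffs 0, 1, 5; outcome (Soft, Z), payoffs (7, 5).
Management gets 5 moving first and 20 moving second, so Management prefers to move second.

second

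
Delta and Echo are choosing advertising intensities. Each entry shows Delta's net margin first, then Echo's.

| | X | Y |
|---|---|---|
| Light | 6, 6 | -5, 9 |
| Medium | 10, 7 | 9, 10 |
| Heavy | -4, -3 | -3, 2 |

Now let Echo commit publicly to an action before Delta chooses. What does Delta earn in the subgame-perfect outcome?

9

Solve by backward induction (Echo leads).
- X: BR = Medium, leader payoff 7.
- Y: BR = Medium, leader payoff 10.
Echo's induced payoffs are 7, 10, so Echo commits to Y. Subgame-perfect outcome: (Medium, Y) with payoffs (9, 10).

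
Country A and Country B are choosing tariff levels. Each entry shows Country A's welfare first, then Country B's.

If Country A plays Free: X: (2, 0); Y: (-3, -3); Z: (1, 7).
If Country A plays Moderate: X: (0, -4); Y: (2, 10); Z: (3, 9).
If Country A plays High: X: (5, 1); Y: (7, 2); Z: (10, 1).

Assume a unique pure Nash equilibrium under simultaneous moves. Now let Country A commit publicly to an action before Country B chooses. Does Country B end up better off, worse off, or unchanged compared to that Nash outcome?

unchanged

Solve by backward induction (Country A leads).
- Free → Country B plays Z (best of 0, -3, 7); Country A gets 1.
- Moderate → Country B plays Y (best of -4, 10, 9); Country A gets 2.
- High → Country B plays Y (best of 1, 2, 1); Country A gets 7.
Among 1, 2, 7, the best is 7 at High. Subgame-perfect outcome: (High, Y) with payoffs (7, 2).
For the simultaneous game, intersect best replies.
Country A's best replies: X→High; Y→High; Z→High.
Country B's best replies: Free→Z; Moderate→Y; High→Y.
The unique mutual best reply is (High, Y), giving (7, 2).
Country B earns 2 sequentially versus 2 at the Nash outcome: unchanged.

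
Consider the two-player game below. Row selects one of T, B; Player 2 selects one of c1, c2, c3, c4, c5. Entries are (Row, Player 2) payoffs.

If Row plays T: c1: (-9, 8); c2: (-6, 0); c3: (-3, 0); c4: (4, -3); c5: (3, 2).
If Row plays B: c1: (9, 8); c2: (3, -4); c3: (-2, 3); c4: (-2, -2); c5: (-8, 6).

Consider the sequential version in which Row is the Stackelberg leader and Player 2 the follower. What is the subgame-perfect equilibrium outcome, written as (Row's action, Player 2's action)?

(B, c1)

Backward induction with Row moving first.
- T → Player 2 plays c1 (best of 8, 0, 0, -3, 2); Row gets -9.
- B → Player 2 plays c1 (best of 8, -4, 3, -2, 6); Row gets 9.
Row's induced payoffs are -9, 9, so Row commits to B. Subgame-perfect outcome: (B, c1) with payoffs (9, 8).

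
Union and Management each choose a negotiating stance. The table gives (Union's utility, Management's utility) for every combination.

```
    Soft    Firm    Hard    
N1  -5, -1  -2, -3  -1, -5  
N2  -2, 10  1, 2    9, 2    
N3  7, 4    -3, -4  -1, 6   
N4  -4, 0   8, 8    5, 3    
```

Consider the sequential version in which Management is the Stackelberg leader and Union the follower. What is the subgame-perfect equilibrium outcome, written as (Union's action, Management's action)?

(N4, Firm)

Solve by backward induction (Management leads).
- Soft → Union plays N3 (best of -5, -2, 7, -4); Management gets 4.
- Firm → Union plays N4 (best of -2, 1, -3, 8); Management gets 8.
- Hard → Union plays N2 (best of -1, 9, -1, 5); Management gets 2.
Maximizing over 4, 8, 2, Management chooses Firm. Subgame-perfect outcome: (N4, Firm) with payoffs (8, 8).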